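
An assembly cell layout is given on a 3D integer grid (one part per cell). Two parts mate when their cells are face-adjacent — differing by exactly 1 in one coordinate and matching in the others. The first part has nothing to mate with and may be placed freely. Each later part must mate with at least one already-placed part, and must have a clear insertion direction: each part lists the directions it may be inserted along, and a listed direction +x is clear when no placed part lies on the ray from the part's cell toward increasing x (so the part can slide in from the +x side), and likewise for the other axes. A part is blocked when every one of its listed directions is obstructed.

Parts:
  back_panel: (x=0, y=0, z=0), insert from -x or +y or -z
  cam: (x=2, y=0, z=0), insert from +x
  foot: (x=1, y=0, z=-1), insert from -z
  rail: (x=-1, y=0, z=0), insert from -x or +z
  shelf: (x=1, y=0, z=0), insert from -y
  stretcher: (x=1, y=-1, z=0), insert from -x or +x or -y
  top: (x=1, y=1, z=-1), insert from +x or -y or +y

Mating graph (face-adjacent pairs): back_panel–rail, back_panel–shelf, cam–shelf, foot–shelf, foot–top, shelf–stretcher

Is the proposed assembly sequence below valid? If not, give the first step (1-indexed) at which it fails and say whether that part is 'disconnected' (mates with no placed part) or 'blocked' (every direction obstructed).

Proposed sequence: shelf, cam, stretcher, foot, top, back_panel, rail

1. shelf@(1, 0, 0) [-y clear] — {shelf}
2. cam@(2, 0, 0) [+x clear] — {cam, shelf}
3. stretcher@(1, -1, 0) [-x clear] — {cam, shelf, stretcher}
4. foot@(1, 0, -1) [-z clear] — {cam, foot, shelf, stretcher}
5. top@(1, 1, -1) [+x clear] — {cam, foot, shelf, stretcher, top}
6. back_panel@(0, 0, 0) [-x clear] — {back_panel, cam, foot, shelf, stretcher, top}
7. rail@(-1, 0, 0) [-x clear] — {back_panel, cam, foot, rail, shelf, stretcher, top}

Valid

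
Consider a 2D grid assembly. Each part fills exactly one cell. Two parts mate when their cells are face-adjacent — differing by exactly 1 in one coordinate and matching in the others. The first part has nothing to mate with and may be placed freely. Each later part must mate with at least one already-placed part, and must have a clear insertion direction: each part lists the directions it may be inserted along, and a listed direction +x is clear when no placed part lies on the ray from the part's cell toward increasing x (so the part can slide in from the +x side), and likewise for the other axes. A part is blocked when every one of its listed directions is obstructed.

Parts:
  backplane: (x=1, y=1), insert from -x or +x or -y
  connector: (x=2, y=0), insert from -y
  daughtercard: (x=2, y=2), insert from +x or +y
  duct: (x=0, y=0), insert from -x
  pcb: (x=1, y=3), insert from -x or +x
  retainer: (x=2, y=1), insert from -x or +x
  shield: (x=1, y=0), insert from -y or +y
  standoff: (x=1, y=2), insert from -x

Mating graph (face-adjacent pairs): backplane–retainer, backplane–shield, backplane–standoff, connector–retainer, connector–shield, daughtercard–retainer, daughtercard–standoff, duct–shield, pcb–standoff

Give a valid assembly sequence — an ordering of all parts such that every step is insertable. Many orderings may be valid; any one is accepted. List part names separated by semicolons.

pcb; standoff; daughtercard; retainer; backplane; shield; duct; connector

1. pcb@(1, 3) [-x clear] — {pcb}
2. standoff@(1, 2) [-x clear] — {pcb, standoff}
3. daughtercard@(2, 2) [+x clear] — {daughtercard, pcb, standoff}
4. retainer@(2, 1) [-x clear] — {daughtercard, pcb, retainer, standoff}
5. backplane@(1, 1) [-x clear] — {backplane, daughtercard, pcb, retainer, standoff}
6. shield@(1, 0) [-y clear] — {backplane, daughtercard, pcb, retainer, shield, standoff}
7. duct@(0, 0) [-x clear] — {backplane, daughtercard, duct, pcb, retainer, shield, standoff}
8. connector@(2, 0) [-y clear] — {backplane, connector, daughtercard, duct, pcb, retainer, shield, standoff}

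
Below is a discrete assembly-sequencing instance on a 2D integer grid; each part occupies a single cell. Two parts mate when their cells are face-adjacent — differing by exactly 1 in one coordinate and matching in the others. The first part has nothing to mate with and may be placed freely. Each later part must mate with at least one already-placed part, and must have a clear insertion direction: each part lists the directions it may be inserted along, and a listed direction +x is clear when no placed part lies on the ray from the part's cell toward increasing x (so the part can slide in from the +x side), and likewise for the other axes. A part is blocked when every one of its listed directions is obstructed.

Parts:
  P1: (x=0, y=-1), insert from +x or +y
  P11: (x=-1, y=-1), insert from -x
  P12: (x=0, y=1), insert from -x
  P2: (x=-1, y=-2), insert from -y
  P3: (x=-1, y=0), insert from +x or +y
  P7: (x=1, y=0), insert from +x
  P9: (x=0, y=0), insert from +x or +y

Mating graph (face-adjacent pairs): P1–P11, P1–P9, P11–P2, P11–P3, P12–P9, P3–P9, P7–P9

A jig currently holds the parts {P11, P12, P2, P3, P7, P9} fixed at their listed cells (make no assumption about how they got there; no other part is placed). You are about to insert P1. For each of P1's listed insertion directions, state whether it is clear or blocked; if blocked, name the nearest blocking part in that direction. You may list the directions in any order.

+x: ray from P1(0, -1) has no placed part ⇒ clear
+y: nearest on ray is P9@(0, 0) ⇒ blocked

+x: clear; +y: blocked by P9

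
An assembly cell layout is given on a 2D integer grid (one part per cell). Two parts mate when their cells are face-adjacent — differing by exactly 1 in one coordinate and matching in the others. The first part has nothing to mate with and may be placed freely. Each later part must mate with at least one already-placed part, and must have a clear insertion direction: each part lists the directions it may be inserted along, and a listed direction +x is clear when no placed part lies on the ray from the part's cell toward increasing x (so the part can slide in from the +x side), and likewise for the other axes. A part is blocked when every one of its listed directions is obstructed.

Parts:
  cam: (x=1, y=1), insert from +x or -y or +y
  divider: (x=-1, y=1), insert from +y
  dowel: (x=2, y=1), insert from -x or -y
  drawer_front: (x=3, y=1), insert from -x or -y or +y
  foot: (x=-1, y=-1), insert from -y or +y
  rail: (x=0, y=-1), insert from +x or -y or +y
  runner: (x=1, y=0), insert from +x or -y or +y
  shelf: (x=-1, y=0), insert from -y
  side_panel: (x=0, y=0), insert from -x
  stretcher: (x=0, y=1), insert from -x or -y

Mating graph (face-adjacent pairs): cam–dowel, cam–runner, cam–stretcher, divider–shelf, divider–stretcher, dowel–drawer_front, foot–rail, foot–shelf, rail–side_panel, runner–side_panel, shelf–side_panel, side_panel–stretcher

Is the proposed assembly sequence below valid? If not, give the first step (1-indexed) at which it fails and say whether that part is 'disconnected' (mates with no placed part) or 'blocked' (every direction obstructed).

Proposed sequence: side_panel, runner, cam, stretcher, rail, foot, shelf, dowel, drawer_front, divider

Invalid at step 7 (blocked)

1. side_panel@(0, 0) [-x clear] — {side_panel}
2. runner@(1, 0) [+x clear] — {runner, side_panel}
3. cam@(1, 1) [+x clear] — {cam, runner, side_panel}
4. stretcher@(0, 1) [-x clear] — {cam, runner, side_panel, stretcher}
5. rail@(0, -1) [+x clear] — {cam, rail, runner, side_panel, stretcher}
6. foot@(-1, -1) [-y clear] — {cam, foot, rail, runner, side_panel, stretcher}
7. shelf@(-1, 0) — -y all obstructed ⇒ blocked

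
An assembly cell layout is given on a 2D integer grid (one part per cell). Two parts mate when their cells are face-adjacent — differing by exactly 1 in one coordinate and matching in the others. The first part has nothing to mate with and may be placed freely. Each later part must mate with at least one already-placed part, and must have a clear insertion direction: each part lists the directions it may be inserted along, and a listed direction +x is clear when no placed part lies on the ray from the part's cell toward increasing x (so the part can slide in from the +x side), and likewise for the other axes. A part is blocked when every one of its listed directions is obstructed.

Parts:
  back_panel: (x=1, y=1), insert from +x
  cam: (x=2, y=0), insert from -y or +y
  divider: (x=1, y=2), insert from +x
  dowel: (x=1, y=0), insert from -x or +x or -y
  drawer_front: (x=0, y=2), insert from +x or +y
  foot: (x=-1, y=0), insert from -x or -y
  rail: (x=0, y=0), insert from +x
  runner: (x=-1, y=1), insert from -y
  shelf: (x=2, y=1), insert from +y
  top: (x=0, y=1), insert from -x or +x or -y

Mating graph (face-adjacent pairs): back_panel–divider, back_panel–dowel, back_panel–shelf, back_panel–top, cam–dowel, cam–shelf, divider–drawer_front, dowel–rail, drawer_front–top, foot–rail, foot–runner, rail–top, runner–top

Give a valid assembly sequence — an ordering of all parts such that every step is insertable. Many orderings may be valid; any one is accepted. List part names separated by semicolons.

divider; drawer_front; top; rail; dowel; runner; foot; back_panel; shelf; cam

1. divider@(1, 2) [+x clear] — {divider}
2. drawer_front@(0, 2) [+y clear] — {divider, drawer_front}
3. top@(0, 1) [-x clear] — {divider, drawer_front, top}
4. rail@(0, 0) [+x clear] — {divider, drawer_front, rail, top}
5. dowel@(1, 0) [+x clear] — {divider, dowel, drawer_front, rail, top}
6. runner@(-1, 1) [-y clear] — {divider, dowel, drawer_front, rail, runner, top}
7. foot@(-1, 0) [-x clear] — {divider, dowel, drawer_front, foot, rail, runner, top}
8. back_panel@(1, 1) [+x clear] — {back_panel, divider, dowel, drawer_front, foot, rail, runner, top}
9. shelf@(2, 1) [+y clear] — {back_panel, divider, dowel, drawer_front, foot, rail, runner, shelf, top}
10. cam@(2, 0) [-y clear] — {back_panel, cam, divider, dowel, drawer_front, foot, rail, runner, shelf, top}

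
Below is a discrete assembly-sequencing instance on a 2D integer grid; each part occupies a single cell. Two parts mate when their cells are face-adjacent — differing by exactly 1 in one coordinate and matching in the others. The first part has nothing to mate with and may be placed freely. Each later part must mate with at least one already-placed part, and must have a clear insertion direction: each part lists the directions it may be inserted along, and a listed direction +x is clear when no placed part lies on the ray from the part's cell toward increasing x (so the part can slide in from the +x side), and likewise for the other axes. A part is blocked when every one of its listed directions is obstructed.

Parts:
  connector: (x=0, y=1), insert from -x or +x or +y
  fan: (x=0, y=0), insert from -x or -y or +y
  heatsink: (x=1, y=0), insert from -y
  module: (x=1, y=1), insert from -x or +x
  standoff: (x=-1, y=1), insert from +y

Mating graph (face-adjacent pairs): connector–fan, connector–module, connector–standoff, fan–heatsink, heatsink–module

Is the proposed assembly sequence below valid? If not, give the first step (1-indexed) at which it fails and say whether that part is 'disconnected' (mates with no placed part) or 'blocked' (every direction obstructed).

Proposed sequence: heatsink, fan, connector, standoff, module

1. heatsink@(1, 0) [-y clear] — {heatsink}
2. fan@(0, 0) [-x clear] — {fan, heatsink}
3. connector@(0, 1) [-x clear] — {connector, fan, heatsink}
4. standoff@(-1, 1) [+y clear] — {connector, fan, heatsink, standoff}
5. module@(1, 1) [+x clear] — {connector, fan, heatsink, module, standoff}

Valid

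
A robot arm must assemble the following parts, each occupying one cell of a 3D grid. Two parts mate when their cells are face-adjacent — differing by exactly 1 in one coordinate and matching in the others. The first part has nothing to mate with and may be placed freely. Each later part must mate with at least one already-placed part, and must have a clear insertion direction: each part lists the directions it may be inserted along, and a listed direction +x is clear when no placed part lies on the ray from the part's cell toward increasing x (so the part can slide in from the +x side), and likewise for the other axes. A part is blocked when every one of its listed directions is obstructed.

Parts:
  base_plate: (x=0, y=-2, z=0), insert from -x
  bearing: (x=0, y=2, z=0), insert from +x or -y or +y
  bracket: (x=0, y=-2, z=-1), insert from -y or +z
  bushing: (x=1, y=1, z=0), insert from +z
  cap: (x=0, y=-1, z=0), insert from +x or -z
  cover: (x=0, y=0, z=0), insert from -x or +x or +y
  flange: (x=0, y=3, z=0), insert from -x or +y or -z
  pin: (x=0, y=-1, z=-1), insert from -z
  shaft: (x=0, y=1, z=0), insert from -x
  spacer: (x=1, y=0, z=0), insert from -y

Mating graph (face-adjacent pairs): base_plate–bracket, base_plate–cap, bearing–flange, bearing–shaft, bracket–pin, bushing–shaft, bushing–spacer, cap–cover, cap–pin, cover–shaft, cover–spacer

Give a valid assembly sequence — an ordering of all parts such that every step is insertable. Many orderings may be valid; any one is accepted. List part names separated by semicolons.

1. base_plate@(0, -2, 0) [-x clear] — {base_plate}
2. cap@(0, -1, 0) [+x clear] — {base_plate, cap}
3. cover@(0, 0, 0) [-x clear] — {base_plate, cap, cover}
4. spacer@(1, 0, 0) [-y clear] — {base_plate, cap, cover, spacer}
5. bushing@(1, 1, 0) [+z clear] — {base_plate, bushing, cap, cover, spacer}
6. shaft@(0, 1, 0) [-x clear] — {base_plate, bushing, cap, cover, shaft, spacer}
7. pin@(0, -1, -1) [-z clear] — {base_plate, bushing, cap, cover, pin, shaft, spacer}
8. bearing@(0, 2, 0) [+x clear] — {base_plate, bearing, bushing, cap, cover, pin, shaft, spacer}
9. flange@(0, 3, 0) [-x clear] — {base_plate, bearing, bushing, cap, cover, flange, pin, shaft, spacer}
10. bracket@(0, -2, -1) [-y clear] — {base_plate, bearing, bracket, bushing, cap, cover, flange, pin, shaft, spacer}

base_plate; cap; cover; spacer; bushing; shaft; pin; bearing; flange; bracket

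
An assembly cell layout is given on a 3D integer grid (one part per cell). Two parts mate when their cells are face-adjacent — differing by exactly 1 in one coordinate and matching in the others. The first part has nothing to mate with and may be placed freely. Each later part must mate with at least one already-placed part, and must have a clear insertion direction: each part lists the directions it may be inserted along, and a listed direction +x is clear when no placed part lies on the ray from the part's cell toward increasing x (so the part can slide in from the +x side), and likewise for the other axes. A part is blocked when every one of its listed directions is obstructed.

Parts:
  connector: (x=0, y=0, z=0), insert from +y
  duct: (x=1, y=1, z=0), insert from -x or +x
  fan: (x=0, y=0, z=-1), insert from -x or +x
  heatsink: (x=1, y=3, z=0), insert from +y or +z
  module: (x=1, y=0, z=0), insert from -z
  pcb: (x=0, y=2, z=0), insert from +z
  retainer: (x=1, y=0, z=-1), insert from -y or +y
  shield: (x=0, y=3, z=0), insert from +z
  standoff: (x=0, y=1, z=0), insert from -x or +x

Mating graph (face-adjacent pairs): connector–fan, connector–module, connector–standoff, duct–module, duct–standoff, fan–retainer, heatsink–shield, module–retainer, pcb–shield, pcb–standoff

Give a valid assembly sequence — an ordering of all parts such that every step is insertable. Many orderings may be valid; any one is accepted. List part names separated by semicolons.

1. fan@(0, 0, -1) [-x clear] — {fan}
2. connector@(0, 0, 0) [+y clear] — {connector, fan}
3. standoff@(0, 1, 0) [-x clear] — {connector, fan, standoff}
4. pcb@(0, 2, 0) [+z clear] — {connector, fan, pcb, standoff}
5. shield@(0, 3, 0) [+z clear] — {connector, fan, pcb, shield, standoff}
6. duct@(1, 1, 0) [+x clear] — {connector, duct, fan, pcb, shield, standoff}
7. heatsink@(1, 3, 0) [+y clear] — {connector, duct, fan, heatsink, pcb, shield, standoff}
8. module@(1, 0, 0) [-z clear] — {connector, duct, fan, heatsink, module, pcb, shield, standoff}
9. retainer@(1, 0, -1) [-y clear] — {connector, duct, fan, heatsink, module, pcb, retainer, shield, standoff}

fan; connector; standoff; pcb; shield; duct; heatsink; module; retainer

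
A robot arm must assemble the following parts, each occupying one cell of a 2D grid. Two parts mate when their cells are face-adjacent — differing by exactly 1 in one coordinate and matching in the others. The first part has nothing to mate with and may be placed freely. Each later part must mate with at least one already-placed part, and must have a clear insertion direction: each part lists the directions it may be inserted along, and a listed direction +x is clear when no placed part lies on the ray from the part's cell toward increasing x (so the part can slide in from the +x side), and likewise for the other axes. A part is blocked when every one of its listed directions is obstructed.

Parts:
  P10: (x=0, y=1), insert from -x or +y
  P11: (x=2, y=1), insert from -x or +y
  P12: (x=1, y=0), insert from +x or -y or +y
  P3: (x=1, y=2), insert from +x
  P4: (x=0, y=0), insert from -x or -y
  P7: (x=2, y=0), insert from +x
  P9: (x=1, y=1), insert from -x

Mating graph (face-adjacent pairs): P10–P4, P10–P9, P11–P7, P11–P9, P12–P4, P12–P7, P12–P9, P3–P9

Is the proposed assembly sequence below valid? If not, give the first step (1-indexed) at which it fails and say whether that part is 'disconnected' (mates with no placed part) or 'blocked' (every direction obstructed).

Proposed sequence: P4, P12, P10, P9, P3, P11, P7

Invalid at step 4 (blocked)

1. P4@(0, 0) [-x clear] — {P4}
2. P12@(1, 0) [+x clear] — {P12, P4}
3. P10@(0, 1) [-x clear] — {P10, P12, P4}
4. P9@(1, 1) — -x all obstructed ⇒ blocked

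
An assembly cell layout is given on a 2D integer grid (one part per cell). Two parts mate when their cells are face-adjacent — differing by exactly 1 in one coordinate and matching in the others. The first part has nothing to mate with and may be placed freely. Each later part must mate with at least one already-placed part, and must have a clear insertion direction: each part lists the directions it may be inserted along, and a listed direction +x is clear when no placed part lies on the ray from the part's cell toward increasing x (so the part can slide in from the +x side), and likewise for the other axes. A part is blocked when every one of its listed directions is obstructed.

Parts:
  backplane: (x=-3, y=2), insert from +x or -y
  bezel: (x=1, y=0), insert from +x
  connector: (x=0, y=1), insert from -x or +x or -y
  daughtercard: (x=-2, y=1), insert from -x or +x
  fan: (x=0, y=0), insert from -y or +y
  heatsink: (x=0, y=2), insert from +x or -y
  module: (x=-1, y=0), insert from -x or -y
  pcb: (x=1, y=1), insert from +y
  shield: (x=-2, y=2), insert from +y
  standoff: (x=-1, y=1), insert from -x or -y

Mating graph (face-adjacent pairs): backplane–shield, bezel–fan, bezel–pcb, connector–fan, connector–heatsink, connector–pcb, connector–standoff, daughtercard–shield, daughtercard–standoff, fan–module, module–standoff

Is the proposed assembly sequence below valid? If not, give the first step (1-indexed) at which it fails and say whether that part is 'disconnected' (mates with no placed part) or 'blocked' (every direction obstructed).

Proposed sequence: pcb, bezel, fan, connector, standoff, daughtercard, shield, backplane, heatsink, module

1. pcb@(1, 1) [+y clear] — {pcb}
2. bezel@(1, 0) [+x clear] — {bezel, pcb}
3. fan@(0, 0) [-y clear] — {bezel, fan, pcb}
4. connector@(0, 1) [-x clear] — {bezel, connector, fan, pcb}
5. standoff@(-1, 1) [-x clear] — {bezel, connector, fan, pcb, standoff}
6. daughtercard@(-2, 1) [-x clear] — {bezel, connector, daughtercard, fan, pcb, standoff}
7. shield@(-2, 2) [+y clear] — {bezel, connector, daughtercard, fan, pcb, shield, standoff}
8. backplane@(-3, 2) [-y clear] — {backplane, bezel, connector, daughtercard, fan, pcb, shield, standoff}
9. heatsink@(0, 2) [+x clear] — {backplane, bezel, connector, daughtercard, fan, heatsink, pcb, shield, standoff}
10. module@(-1, 0) [-x clear] — {backplane, bezel, connector, daughtercard, fan, heatsink, module, pcb, shield, standoff}

Valid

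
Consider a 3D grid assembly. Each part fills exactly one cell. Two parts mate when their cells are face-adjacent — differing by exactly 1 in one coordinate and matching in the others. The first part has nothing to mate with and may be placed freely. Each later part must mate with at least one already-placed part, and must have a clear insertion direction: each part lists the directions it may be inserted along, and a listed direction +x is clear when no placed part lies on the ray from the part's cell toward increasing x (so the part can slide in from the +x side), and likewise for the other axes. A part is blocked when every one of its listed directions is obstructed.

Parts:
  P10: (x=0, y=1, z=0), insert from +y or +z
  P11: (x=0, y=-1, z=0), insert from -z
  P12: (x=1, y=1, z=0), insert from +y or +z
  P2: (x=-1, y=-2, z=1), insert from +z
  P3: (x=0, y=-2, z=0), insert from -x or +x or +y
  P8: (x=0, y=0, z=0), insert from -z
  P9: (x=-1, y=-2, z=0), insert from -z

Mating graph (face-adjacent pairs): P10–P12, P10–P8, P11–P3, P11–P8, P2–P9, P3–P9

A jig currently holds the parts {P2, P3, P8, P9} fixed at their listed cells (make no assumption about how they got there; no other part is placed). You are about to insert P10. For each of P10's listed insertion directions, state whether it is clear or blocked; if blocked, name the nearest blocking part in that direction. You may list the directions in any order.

+y: ray from P10(0, 1, 0) has no placed part ⇒ clear
+z: ray from P10(0, 1, 0) has no placed part ⇒ clear

+y: clear; +z: clear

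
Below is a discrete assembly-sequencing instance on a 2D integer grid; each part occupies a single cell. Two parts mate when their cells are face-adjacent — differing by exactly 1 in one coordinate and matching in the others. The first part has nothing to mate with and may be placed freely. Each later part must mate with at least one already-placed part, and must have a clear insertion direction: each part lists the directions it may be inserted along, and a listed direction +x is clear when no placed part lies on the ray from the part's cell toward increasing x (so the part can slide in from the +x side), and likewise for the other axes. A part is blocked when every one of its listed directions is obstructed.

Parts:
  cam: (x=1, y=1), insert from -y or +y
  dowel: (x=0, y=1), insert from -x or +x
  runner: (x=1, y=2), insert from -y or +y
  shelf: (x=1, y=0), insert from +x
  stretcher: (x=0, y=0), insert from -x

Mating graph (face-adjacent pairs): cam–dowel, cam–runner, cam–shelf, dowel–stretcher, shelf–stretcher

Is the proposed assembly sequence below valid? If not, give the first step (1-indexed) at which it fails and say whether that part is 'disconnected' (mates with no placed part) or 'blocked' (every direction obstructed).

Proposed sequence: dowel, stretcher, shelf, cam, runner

1. dowel@(0, 1) [-x clear] — {dowel}
2. stretcher@(0, 0) [-x clear] — {dowel, stretcher}
3. shelf@(1, 0) [+x clear] — {dowel, shelf, stretcher}
4. cam@(1, 1) [+y clear] — {cam, dowel, shelf, stretcher}
5. runner@(1, 2) [+y clear] — {cam, dowel, runner, shelf, stretcher}

Valid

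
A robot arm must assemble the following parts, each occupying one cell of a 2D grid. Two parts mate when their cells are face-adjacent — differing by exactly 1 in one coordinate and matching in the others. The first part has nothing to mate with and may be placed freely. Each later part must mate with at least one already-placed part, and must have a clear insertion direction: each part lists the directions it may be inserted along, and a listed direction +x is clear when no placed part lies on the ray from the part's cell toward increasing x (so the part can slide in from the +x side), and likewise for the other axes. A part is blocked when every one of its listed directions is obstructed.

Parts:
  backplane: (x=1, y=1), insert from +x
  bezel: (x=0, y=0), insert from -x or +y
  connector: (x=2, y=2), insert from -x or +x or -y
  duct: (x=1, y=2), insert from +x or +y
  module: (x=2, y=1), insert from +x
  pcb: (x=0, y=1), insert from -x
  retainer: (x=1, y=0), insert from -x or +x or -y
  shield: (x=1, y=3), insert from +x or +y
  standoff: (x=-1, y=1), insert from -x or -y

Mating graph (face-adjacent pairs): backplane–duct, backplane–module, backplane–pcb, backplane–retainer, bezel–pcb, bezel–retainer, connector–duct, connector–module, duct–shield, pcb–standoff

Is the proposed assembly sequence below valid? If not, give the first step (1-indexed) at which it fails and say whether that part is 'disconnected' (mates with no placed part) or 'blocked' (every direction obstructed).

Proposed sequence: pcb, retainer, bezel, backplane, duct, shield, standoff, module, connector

1. pcb@(0, 1) [-x clear] — {pcb}
2. retainer@(1, 0) — no placed neighbour ⇒ disconnected

Invalid at step 2 (disconnected)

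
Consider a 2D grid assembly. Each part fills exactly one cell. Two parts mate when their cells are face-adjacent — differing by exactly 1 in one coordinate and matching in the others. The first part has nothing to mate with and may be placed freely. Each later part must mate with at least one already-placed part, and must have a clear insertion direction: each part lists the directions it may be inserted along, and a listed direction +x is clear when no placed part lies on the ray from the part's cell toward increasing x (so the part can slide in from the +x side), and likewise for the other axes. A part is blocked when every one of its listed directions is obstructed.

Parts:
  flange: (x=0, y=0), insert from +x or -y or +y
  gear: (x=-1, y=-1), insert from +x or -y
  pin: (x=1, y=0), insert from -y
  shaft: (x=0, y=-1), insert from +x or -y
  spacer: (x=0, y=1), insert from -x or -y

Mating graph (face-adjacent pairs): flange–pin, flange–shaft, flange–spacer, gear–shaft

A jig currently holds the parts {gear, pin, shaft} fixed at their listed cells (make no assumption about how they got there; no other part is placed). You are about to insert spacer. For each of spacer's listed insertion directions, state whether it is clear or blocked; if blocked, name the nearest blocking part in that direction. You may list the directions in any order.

-x: clear; -y: blocked by shaft

-x: ray from spacer(0, 1) has no placed part ⇒ clear
-y: nearest on ray is shaft@(0, -1) ⇒ blocked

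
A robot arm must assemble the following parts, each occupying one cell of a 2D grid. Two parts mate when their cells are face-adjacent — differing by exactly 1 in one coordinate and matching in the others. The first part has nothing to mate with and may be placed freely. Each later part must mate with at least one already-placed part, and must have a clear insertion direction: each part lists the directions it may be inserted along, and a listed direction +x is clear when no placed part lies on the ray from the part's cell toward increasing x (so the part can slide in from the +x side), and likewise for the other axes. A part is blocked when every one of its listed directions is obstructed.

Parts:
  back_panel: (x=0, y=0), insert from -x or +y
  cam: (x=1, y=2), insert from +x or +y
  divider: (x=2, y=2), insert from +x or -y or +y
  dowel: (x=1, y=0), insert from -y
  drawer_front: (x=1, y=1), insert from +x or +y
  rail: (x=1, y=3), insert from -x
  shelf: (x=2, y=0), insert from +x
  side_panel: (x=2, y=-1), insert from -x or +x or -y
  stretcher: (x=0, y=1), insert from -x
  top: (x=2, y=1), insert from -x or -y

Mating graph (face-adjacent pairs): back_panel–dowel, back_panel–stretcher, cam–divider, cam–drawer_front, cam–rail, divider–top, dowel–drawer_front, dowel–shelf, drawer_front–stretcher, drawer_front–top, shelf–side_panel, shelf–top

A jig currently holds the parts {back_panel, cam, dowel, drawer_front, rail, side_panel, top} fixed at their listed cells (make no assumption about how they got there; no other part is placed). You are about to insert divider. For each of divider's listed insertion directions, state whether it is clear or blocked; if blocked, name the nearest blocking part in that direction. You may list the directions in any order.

+x: clear; +y: clear; -y: blocked by top

+x: ray from divider(2, 2) has no placed part ⇒ clear
-y: nearest on ray is top@(2, 1) ⇒ blocked
+y: ray from divider(2, 2) has no placed part ⇒ clear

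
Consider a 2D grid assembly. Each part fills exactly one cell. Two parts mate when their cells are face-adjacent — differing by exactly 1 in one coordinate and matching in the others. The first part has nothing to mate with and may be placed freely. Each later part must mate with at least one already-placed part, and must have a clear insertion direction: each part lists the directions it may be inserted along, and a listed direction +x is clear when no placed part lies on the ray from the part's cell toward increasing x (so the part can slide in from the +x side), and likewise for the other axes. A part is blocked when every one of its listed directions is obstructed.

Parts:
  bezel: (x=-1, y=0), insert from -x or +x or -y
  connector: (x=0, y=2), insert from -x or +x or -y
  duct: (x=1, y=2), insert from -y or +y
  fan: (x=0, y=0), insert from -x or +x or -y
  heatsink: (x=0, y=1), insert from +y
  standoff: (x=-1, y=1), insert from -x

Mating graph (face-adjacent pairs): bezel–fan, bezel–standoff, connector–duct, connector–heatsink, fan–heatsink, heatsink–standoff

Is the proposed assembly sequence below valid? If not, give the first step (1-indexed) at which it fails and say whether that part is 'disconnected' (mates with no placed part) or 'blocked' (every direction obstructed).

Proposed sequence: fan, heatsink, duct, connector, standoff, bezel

Invalid at step 3 (disconnected)

1. fan@(0, 0) [-x clear] — {fan}
2. heatsink@(0, 1) [+y clear] — {fan, heatsink}
3. duct@(1, 2) — no placed neighbour ⇒ disconnected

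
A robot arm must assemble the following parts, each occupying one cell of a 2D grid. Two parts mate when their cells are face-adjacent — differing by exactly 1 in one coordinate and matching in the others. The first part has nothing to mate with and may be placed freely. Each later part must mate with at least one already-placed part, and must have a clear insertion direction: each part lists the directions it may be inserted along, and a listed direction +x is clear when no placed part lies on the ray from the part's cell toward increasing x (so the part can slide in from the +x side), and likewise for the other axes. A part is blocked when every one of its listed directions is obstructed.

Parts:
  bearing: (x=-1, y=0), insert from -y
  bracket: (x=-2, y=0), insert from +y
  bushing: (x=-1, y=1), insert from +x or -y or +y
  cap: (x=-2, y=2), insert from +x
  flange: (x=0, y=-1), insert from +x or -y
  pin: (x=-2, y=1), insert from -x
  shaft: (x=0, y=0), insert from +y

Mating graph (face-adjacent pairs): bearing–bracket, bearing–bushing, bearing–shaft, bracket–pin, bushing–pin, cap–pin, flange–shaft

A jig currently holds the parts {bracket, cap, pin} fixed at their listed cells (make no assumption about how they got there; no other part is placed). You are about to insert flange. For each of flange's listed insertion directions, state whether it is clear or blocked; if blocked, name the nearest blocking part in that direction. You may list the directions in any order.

+x: ray from flange(0, -1) has no placed part ⇒ clear
-y: ray from flange(0, -1) has no placed part ⇒ clear

+x: clear; -y: clear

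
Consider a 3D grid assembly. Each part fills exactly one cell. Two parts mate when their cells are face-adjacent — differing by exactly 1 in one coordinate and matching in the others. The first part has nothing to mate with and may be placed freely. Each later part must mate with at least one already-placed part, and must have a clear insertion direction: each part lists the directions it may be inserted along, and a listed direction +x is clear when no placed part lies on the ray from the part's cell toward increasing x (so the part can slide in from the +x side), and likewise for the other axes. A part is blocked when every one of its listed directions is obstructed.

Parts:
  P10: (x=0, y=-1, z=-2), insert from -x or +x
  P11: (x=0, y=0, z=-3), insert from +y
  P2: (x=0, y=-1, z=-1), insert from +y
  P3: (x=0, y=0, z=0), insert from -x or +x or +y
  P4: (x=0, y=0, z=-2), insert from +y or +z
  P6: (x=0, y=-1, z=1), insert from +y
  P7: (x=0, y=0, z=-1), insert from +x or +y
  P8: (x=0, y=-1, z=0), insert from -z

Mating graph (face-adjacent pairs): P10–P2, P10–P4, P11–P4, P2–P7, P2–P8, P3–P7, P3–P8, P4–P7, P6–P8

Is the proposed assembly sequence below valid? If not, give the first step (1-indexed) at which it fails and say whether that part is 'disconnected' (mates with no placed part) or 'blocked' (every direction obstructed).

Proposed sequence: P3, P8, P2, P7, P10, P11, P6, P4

1. P3@(0, 0, 0) [-x clear] — {P3}
2. P8@(0, -1, 0) [-z clear] — {P3, P8}
3. P2@(0, -1, -1) [+y clear] — {P2, P3, P8}
4. P7@(0, 0, -1) [+x clear] — {P2, P3, P7, P8}
5. P10@(0, -1, -2) [-x clear] — {P10, P2, P3, P7, P8}
6. P11@(0, 0, -3) — no placed neighbour ⇒ disconnected

Invalid at step 6 (disconnected)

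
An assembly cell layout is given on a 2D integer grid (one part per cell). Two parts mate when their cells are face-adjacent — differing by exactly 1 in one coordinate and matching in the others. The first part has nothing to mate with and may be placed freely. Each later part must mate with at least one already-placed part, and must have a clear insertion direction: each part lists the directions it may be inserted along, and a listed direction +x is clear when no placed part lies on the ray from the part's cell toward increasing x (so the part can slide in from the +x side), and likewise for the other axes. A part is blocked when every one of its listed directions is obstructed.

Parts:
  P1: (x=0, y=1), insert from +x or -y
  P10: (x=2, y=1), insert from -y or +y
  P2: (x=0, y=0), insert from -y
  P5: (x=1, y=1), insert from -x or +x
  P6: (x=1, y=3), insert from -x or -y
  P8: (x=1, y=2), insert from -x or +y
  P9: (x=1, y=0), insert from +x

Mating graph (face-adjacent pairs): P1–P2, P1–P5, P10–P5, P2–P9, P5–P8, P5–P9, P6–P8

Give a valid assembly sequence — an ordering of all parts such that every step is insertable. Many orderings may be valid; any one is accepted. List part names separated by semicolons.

1. P9@(1, 0) [+x clear] — {P9}
2. P2@(0, 0) [-y clear] — {P2, P9}
3. P1@(0, 1) [+x clear] — {P1, P2, P9}
4. P5@(1, 1) [+x clear] — {P1, P2, P5, P9}
5. P8@(1, 2) [-x clear] — {P1, P2, P5, P8, P9}
6. P6@(1, 3) [-x clear] — {P1, P2, P5, P6, P8, P9}
7. P10@(2, 1) [-y clear] — {P1, P10, P2, P5, P6, P8, P9}

P9; P2; P1; P5; P8; P6; P10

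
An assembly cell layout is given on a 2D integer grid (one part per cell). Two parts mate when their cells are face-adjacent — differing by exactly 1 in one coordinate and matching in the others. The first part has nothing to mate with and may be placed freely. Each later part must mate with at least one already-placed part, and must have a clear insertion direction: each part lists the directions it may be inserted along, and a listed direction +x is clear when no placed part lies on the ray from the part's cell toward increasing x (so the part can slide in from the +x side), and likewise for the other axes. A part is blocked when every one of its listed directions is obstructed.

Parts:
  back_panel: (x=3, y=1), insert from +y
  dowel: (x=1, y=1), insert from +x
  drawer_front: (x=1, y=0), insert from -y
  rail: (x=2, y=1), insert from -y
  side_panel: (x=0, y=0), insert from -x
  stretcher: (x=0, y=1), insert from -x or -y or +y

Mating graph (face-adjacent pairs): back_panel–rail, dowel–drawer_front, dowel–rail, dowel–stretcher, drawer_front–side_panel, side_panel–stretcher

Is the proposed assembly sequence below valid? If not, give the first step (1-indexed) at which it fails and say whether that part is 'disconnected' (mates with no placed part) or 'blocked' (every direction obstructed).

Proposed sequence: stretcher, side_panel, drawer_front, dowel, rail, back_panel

1. stretcher@(0, 1) [-x clear] — {stretcher}
2. side_panel@(0, 0) [-x clear] — {side_panel, stretcher}
3. drawer_front@(1, 0) [-y clear] — {drawer_front, side_panel, stretcher}
4. dowel@(1, 1) [+x clear] — {dowel, drawer_front, side_panel, stretcher}
5. rail@(2, 1) [-y clear] — {dowel, drawer_front, rail, side_panel, stretcher}
6. back_panel@(3, 1) [+y clear] — {back_panel, dowel, drawer_front, rail, side_panel, stretcher}

Valid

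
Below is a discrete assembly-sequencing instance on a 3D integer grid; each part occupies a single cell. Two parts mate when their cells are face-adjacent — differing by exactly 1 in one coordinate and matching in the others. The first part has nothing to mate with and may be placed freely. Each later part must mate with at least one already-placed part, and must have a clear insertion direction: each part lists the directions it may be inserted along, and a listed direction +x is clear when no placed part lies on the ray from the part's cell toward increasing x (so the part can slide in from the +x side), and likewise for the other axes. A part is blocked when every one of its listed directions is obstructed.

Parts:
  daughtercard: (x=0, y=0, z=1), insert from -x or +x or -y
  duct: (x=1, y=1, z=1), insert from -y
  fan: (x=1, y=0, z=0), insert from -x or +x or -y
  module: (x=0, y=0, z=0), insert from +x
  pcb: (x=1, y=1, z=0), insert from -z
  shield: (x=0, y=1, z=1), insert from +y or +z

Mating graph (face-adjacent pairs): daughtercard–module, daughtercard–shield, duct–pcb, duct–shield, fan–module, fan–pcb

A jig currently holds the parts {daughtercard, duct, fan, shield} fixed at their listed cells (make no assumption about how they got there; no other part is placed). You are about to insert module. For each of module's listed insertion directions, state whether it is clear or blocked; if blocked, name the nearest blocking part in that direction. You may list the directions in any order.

+x: blocked by fan

+x: nearest on ray is fan@(1, 0, 0) ⇒ blocked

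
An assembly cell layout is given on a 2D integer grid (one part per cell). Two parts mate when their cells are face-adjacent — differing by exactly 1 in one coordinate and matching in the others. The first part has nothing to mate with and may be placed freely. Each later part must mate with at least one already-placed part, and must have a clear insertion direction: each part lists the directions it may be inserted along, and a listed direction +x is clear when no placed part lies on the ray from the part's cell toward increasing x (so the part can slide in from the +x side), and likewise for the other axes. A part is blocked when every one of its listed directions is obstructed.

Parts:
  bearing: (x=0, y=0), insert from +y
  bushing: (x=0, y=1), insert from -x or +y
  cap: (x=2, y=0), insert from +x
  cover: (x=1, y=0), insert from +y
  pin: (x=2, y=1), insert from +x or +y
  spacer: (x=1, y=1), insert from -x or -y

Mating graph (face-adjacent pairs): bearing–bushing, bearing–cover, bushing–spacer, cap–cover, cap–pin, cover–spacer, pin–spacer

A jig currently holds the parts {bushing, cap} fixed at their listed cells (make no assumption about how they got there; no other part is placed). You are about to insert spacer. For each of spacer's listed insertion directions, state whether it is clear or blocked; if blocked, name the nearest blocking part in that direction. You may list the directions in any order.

-x: blocked by bushing; -y: clear

-x: nearest on ray is bushing@(0, 1) ⇒ blocked
-y: ray from spacer(1, 1) has no placed part ⇒ clear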